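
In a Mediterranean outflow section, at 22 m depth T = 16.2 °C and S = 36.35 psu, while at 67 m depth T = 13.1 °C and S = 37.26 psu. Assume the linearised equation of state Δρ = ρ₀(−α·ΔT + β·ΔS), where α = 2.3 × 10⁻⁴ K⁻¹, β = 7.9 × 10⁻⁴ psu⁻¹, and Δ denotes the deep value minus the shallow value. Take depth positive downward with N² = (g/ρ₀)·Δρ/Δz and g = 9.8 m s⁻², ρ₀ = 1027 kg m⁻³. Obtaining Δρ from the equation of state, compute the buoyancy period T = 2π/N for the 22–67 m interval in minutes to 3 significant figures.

ΔT = -3.1 K, ΔS = +0.91 psu (deep − shallow).
Δρ/ρ₀ = −αΔT + βΔS = 7.13 × 10⁻⁴ + 7.189 × 10⁻⁴ = 1.4319 × 10⁻³, so Δρ ≈ 1.471 kg m⁻³.
N² = (g/ρ₀)·Δρ/Δz = g·(Δρ/ρ₀)/Δz = 9.8 × 1.4319 × 10⁻³ / 45 = 3.1184 × 10⁻⁴ s⁻².
N = √(3.1184 × 10⁻⁴) = 0.017659 rad s⁻¹ → T = 2π/N = 355.81 s = 5.9302 min ≈ 5.93 min.

5.93 min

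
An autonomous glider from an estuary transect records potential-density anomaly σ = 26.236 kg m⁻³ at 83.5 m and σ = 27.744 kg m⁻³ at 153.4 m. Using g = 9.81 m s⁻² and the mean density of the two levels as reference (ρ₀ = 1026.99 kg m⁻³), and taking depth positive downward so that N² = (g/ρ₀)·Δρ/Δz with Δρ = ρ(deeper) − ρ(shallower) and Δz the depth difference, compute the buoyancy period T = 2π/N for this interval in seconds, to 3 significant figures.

Δρ = 1027.744 − 1026.236 = 1.508 kg m⁻³ over Δz = 153.4 − 83.5 = 69.9 m.
N² = (9.81/1026.99) × (1.508/69.9) = 2.0608 × 10⁻⁴ s⁻².
N = √(2.0608 × 10⁻⁴) = 0.014355 rad s⁻¹, so T = 2π/N = 437.70 s ≈ 438 s.

438 s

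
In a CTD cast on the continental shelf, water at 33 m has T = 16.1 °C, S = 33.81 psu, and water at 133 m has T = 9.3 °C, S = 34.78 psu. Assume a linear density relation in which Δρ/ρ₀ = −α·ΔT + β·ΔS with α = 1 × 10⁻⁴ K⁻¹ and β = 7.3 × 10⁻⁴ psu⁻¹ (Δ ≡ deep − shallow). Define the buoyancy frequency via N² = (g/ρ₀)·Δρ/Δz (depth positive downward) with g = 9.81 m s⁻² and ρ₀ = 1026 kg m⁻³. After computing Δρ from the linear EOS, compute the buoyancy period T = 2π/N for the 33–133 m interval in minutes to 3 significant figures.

8.97 min

ΔT = -6.8 K, ΔS = +0.97 psu (deep − shallow).
Δρ/ρ₀ = −αΔT + βΔS = 6.80 × 10⁻⁴ + 7.081 × 10⁻⁴ = 1.3881 × 10⁻³, so Δρ ≈ 1.424 kg m⁻³.
N² = (g/ρ₀)·Δρ/Δz = g·(Δρ/ρ₀)/Δz = 9.81 × 1.3881 × 10⁻³ / 100 = 1.3617 × 10⁻⁴ s⁻².
N = √(1.3617 × 10⁻⁴) = 0.011669 rad s⁻¹ → T = 2π/N = 538.45 s = 8.9742 min ≈ 8.97 min.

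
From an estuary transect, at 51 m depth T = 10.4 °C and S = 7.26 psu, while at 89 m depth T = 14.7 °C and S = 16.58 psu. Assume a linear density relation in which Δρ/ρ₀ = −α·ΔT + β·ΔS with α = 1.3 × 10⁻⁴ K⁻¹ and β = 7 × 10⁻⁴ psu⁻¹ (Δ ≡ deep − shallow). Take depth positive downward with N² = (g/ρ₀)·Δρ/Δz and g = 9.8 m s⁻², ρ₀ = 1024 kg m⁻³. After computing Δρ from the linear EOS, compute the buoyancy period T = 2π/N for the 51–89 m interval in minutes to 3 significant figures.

ΔT = +4.3 K, ΔS = +9.32 psu (deep − shallow).
Δρ/ρ₀ = −αΔT + βΔS = -5.59 × 10⁻⁴ + 6.524 × 10⁻³ = 5.965 × 10⁻³, so Δρ ≈ 6.108 kg m⁻³.
N² = (g/ρ₀)·Δρ/Δz = g·(Δρ/ρ₀)/Δz = 9.8 × 5.965 × 10⁻³ / 38 = 1.5383 × 10⁻³ s⁻².
N = √(1.5383 × 10⁻³) = 0.039221 rad s⁻¹ → T = 2π/N = 160.20 s = 2.6700 min ≈ 2.67 min.

2.67 min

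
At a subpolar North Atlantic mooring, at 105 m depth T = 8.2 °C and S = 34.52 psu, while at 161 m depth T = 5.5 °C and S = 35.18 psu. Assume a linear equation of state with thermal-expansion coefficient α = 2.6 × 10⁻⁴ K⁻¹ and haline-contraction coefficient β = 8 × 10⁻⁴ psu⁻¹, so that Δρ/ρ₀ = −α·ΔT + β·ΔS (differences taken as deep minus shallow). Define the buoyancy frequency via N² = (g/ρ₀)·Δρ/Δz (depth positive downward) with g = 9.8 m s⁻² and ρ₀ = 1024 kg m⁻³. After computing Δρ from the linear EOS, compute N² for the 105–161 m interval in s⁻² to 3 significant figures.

2.15 × 10⁻⁴ s⁻²

ΔT = -2.7 K, ΔS = +0.66 psu (deep − shallow).
Δρ/ρ₀ = −αΔT + βΔS = 7.02 × 10⁻⁴ + 5.28 × 10⁻⁴ = 1.23 × 10⁻³, so Δρ ≈ 1.260 kg m⁻³.
N² = (g/ρ₀)·Δρ/Δz = g·(Δρ/ρ₀)/Δz = 9.8 × 1.23 × 10⁻³ / 56 = 2.1525 × 10⁻⁴ s⁻² ≈ 2.15 × 10⁻⁴ s⁻².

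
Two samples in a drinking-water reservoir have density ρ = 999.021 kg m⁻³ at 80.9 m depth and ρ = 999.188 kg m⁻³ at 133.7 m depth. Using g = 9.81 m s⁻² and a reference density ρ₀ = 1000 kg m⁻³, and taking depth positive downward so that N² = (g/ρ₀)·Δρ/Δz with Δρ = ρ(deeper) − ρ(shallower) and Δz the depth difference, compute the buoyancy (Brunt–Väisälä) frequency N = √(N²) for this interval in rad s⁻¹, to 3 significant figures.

5.57 × 10⁻³ rad s⁻¹

Δρ = 999.188 − 999.021 = 0.167 kg m⁻³ over Δz = 133.7 − 80.9 = 52.8 m.
N² = (9.81/1000) × (0.167/52.8) = 3.1028 × 10⁻⁵ s⁻².
N = √(3.1028 × 10⁻⁵) = 5.5703 × 10⁻³ rad s⁻¹ ≈ 5.57 × 10⁻³ rad s⁻¹.
Since Δρ > 0 the layer is stably stratified.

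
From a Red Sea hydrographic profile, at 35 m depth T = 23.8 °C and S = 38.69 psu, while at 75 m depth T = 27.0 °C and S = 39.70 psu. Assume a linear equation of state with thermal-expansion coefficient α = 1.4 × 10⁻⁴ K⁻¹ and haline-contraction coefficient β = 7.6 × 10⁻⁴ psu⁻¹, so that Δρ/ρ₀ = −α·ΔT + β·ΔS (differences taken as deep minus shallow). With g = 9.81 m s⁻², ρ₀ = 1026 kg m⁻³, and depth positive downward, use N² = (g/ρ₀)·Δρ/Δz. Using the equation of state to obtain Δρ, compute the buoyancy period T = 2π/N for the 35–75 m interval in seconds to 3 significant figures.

710 s

ΔT = +3.2 K, ΔS = +1.01 psu (deep − shallow).
Δρ/ρ₀ = −αΔT + βΔS = -4.48 × 10⁻⁴ + 7.676 × 10⁻⁴ = 3.196 × 10⁻⁴, so Δρ ≈ 0.3279 kg m⁻³.
N² = (g/ρ₀)·Δρ/Δz = g·(Δρ/ρ₀)/Δz = 9.81 × 3.196 × 10⁻⁴ / 40 = 7.8382 × 10⁻⁵ s⁻².
N = √(7.8382 × 10⁻⁵) = 8.8534 × 10⁻³ rad s⁻¹ → T = 2π/N = 709.69 s ≈ 710 s.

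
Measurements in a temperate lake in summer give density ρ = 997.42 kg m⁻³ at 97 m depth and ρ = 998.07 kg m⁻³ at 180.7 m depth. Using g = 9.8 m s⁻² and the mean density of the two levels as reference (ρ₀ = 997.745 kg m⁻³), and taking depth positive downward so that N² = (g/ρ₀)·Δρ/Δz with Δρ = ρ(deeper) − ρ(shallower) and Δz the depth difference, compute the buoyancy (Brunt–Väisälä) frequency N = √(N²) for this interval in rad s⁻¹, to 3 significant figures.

8.73 × 10⁻³ rad s⁻¹

Δρ = 998.07 − 997.42 = 0.65 kg m⁻³ over Δz = 180.7 − 97 = 83.7 m.
N² = (9.8/997.745) × (0.65/83.7) = 7.6277 × 10⁻⁵ s⁻².
N = √(7.6277 × 10⁻⁵) = 8.7337 × 10⁻³ rad s⁻¹ ≈ 8.73 × 10⁻³ rad s⁻¹.
N² > 0, so the interval is statically stable.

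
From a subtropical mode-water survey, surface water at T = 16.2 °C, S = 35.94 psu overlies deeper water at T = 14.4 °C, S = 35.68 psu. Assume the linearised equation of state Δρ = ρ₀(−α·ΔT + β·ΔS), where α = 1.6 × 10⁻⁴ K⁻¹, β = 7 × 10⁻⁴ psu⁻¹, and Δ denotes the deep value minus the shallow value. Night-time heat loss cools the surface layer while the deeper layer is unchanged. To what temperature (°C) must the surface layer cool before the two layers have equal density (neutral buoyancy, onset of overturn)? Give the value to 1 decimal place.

Neutral buoyancy requires Δρ = 0, i.e. −α(T_deep − T_surf′) + β(S_deep − S_surf) = 0.
T_surf′ = T_deep − (β/α)·ΔS = 14.4 − (7 × 10⁻⁴/1.6 × 10⁻⁴)·(-0.26) = 15.537 °C.
Cooling required: 16.2 − (15.537) = 0.663 °C.

15.5 °C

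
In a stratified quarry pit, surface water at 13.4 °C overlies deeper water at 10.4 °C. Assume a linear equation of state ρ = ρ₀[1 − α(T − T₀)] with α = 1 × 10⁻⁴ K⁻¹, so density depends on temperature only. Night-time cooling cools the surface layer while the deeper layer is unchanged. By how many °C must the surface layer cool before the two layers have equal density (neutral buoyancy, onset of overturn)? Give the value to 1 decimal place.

3.0 °C

With temperature the only control, equal density requires T_surf′ = T_deep.
T_surf′ = 10.4 °C.
Cooling required: 13.4 − 10.4 = 3.0 °C.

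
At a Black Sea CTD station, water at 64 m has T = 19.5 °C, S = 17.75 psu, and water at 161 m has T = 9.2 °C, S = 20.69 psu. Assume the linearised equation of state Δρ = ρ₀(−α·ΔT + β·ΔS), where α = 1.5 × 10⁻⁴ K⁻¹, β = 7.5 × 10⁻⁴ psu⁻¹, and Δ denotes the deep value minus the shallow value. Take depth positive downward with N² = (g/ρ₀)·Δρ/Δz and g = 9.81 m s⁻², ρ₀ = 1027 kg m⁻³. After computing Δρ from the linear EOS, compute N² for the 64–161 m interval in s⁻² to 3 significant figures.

ΔT = -10.3 K, ΔS = +2.94 psu (deep − shallow).
Δρ/ρ₀ = −αΔT + βΔS = 1.545 × 10⁻³ + 2.205 × 10⁻³ = 3.75 × 10⁻³, so Δρ ≈ 3.851 kg m⁻³.
N² = (g/ρ₀)·Δρ/Δz = g·(Δρ/ρ₀)/Δz = 9.81 × 3.75 × 10⁻³ / 97 = 3.7925 × 10⁻⁴ s⁻² ≈ 3.79 × 10⁻⁴ s⁻².

3.79 × 10⁻⁴ s⁻²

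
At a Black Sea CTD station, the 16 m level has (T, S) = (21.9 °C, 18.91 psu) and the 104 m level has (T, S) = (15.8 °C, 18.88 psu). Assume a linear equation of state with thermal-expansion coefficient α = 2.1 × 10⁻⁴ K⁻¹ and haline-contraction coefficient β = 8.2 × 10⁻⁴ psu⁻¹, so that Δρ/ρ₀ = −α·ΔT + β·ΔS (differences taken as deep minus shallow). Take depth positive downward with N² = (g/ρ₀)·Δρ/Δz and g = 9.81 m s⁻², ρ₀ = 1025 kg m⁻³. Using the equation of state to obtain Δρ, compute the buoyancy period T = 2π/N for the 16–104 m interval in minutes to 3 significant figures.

8.85 min

ΔT = -6.1 K, ΔS = -0.03 psu (deep − shallow).
Δρ/ρ₀ = −αΔT + βΔS = 1.281 × 10⁻³ − 2.46 × 10⁻⁵ = 1.2564 × 10⁻³, so Δρ ≈ 1.288 kg m⁻³.
N² = (g/ρ₀)·Δρ/Δz = g·(Δρ/ρ₀)/Δz = 9.81 × 1.2564 × 10⁻³ / 88 = 1.4006 × 10⁻⁴ s⁻².
N = √(1.4006 × 10⁻⁴) = 0.011835 rad s⁻¹ → T = 2π/N = 530.90 s = 8.8483 min ≈ 8.85 min.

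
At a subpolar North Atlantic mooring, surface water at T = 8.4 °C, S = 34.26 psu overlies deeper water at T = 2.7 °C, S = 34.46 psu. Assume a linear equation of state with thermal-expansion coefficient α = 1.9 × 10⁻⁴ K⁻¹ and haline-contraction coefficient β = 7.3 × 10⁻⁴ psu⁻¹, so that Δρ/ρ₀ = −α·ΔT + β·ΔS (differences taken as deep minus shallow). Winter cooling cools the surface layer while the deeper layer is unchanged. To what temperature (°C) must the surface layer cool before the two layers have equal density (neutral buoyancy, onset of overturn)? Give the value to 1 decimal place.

Neutral buoyancy requires Δρ = 0, i.e. −α(T_deep − T_surf′) + β(S_deep − S_surf) = 0.
T_surf′ = T_deep − (β/α)·ΔS = 2.7 − (7.3 × 10⁻⁴/1.9 × 10⁻⁴)·(+0.20) = 1.932 °C.
Cooling required: 8.4 − (1.932) = 6.468 °C.

1.9 °C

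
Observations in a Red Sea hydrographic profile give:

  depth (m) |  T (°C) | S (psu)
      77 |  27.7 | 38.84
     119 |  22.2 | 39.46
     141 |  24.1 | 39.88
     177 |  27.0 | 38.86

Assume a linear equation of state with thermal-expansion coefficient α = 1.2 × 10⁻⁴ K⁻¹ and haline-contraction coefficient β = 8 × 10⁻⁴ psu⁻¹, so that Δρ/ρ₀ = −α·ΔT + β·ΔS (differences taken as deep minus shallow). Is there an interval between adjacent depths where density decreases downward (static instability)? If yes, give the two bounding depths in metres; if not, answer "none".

Evaluate Δρ/ρ₀ = −αΔT + βΔS across each adjacent pair:
  77–119 m: −αΔT+βΔS = −(1.2 × 10⁻⁴)(-5.5)+(8 × 10⁻⁴)(+0.62) = 1.2 × 10⁻³ → stable
  119–141 m: −αΔT+βΔS = −(1.2 × 10⁻⁴)(+1.9)+(8 × 10⁻⁴)(+0.42) = 1.1 × 10⁻⁴ → stable
  141–177 m: −αΔT+βΔS = −(1.2 × 10⁻⁴)(+2.9)+(8 × 10⁻⁴)(-1.02) = -1.2 × 10⁻³ → UNSTABLE
The 141–177 m interval has Δρ < 0: lighter water underlies denser water.

141–177 m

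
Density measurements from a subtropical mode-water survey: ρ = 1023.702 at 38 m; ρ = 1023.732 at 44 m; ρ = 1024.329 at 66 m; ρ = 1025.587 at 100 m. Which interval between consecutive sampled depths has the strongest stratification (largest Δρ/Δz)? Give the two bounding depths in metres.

Compute the density gradient over each adjacent pair:
  38–44 m: Δρ/Δz = 0.030/6 = 5.0 × 10⁻³ kg m⁻⁴
  44–66 m: Δρ/Δz = 0.597/22 = 0.027 kg m⁻⁴
  66–100 m: Δρ/Δz = 1.258/34 = 0.037 kg m⁻⁴
The largest gradient is in the 66–100 m interval — the pycnocline.

66–100 m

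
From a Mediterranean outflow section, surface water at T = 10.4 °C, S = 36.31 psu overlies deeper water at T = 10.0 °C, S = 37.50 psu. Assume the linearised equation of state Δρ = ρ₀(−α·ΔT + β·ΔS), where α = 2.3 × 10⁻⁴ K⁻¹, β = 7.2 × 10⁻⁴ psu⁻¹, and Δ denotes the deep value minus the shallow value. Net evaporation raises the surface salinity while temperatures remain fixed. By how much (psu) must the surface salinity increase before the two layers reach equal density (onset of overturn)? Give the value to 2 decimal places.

1.32 psu

Neutral buoyancy requires −α(T_deep − T_surf) + β(S_deep − S_surf′) = 0.
S_surf′ = S_deep − (α/β)·ΔT = 37.50 − (2.3 × 10⁻⁴/7.2 × 10⁻⁴)·(-0.4) = 37.6278 psu.
Increase required: 37.6278 − 36.31 = 1.3178 psu.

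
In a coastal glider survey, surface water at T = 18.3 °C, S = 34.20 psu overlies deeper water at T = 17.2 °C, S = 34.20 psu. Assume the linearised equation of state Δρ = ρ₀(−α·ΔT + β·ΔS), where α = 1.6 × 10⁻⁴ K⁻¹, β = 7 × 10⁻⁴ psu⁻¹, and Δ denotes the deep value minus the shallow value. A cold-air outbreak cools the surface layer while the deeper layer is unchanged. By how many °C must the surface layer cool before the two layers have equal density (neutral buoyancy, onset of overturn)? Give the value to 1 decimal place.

1.1 °C

Neutral buoyancy requires Δρ = 0, i.e. −α(T_deep − T_surf′) + β(S_deep − S_surf) = 0.
T_surf′ = T_deep − (β/α)·ΔS = 17.2 − (7 × 10⁻⁴/1.6 × 10⁻⁴)·(+0.00) = 17.200 °C.
Cooling required: 18.3 − (17.200) = 1.100 °C.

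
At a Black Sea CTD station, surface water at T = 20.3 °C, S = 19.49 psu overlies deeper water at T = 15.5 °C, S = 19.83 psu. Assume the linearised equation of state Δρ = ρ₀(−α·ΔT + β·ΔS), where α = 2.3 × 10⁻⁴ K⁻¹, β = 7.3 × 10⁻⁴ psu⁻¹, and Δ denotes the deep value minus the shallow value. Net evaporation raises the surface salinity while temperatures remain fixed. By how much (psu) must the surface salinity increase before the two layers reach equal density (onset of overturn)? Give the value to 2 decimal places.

1.85 psu

Neutral buoyancy requires −α(T_deep − T_surf) + β(S_deep − S_surf′) = 0.
S_surf′ = S_deep − (α/β)·ΔT = 19.83 − (2.3 × 10⁻⁴/7.3 × 10⁻⁴)·(-4.8) = 21.3423 psu.
Increase required: 21.3423 − 19.49 = 1.8523 psu.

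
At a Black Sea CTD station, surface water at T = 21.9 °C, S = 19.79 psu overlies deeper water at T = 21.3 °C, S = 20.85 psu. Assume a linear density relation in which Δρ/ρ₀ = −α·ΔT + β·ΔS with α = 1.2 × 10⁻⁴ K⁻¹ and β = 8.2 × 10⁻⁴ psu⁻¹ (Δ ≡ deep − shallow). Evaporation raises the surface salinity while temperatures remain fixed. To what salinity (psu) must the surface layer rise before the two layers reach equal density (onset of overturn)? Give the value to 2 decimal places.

Neutral buoyancy requires −α(T_deep − T_surf) + β(S_deep − S_surf′) = 0.
S_surf′ = S_deep − (α/β)·ΔT = 20.85 − (1.2 × 10⁻⁴/8.2 × 10⁻⁴)·(-0.6) = 20.9378 psu.
Increase required: 20.9378 − 19.79 = 1.1478 psu.

20.94 psu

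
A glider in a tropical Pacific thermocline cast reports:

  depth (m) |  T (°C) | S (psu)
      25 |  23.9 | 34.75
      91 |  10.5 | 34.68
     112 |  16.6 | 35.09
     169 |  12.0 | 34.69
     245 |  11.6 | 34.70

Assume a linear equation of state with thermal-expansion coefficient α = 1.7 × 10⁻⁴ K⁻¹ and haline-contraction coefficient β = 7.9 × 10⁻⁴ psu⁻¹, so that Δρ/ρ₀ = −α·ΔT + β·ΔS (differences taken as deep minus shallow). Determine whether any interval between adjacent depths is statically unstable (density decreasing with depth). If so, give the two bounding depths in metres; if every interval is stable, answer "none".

Evaluate Δρ/ρ₀ = −αΔT + βΔS across each adjacent pair:
  25–91 m: −αΔT+βΔS = −(1.7 × 10⁻⁴)(-13.4)+(7.9 × 10⁻⁴)(-0.07) = 2.2 × 10⁻³ → stable
  91–112 m: −αΔT+βΔS = −(1.7 × 10⁻⁴)(+6.1)+(7.9 × 10⁻⁴)(+0.41) = -7.1 × 10⁻⁴ → UNSTABLE
  112–169 m: −αΔT+βΔS = −(1.7 × 10⁻⁴)(-4.6)+(7.9 × 10⁻⁴)(-0.40) = 4.7 × 10⁻⁴ → stable
  169–245 m: −αΔT+βΔS = −(1.7 × 10⁻⁴)(-0.4)+(7.9 × 10⁻⁴)(+0.01) = 7.6 × 10⁻⁵ → stable
The 91–112 m interval has Δρ < 0: lighter water underlies denser water.

91–112 m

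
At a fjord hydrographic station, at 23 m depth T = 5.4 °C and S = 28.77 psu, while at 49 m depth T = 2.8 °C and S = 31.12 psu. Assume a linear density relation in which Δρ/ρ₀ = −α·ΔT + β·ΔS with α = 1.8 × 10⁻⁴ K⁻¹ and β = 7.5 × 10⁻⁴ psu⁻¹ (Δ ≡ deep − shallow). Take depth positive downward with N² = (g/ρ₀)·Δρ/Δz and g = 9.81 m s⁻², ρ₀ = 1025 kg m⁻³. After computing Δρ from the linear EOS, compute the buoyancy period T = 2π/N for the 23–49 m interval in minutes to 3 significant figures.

3.61 min

ΔT = -2.6 K, ΔS = +2.35 psu (deep − shallow).
Δρ/ρ₀ = −αΔT + βΔS = 4.68 × 10⁻⁴ + 1.7625 × 10⁻³ = 2.2305 × 10⁻³, so Δρ ≈ 2.286 kg m⁻³.
N² = (g/ρ₀)·Δρ/Δz = g·(Δρ/ρ₀)/Δz = 9.81 × 2.2305 × 10⁻³ / 26 = 8.4158 × 10⁻⁴ s⁻².
N = √(8.4158 × 10⁻⁴) = 0.029010 rad s⁻¹ → T = 2π/N = 216.59 s = 3.6098 min ≈ 3.61 min.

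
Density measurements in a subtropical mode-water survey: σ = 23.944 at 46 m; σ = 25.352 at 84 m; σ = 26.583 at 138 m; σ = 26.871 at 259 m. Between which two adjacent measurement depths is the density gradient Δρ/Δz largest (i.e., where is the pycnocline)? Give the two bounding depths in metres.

46–84 m

Compute the density gradient over each adjacent pair:
  46–84 m: Δρ/Δz = 1.408/38 = 0.037 kg m⁻⁴
  84–138 m: Δρ/Δz = 1.231/54 = 0.023 kg m⁻⁴
  138–259 m: Δρ/Δz = 0.288/121 = 2.4 × 10⁻³ kg m⁻⁴
The largest gradient is in the 46–84 m interval — the pycnocline.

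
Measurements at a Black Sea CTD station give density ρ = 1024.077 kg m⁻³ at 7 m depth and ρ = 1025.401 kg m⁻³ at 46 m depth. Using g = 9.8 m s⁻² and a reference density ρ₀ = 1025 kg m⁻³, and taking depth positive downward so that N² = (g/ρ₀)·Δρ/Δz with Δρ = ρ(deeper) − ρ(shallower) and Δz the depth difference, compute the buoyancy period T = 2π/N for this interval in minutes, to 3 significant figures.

Δρ = 1025.401 − 1024.077 = 1.324 kg m⁻³ over Δz = 46 − 7 = 39 m.
N² = (9.8/1025) × (1.324/39) = 3.2458 × 10⁻⁴ s⁻².
N = √(3.2458 × 10⁻⁴) = 0.018016 rad s⁻¹, so T = 2π/N = 348.76 s = 5.8127 min ≈ 5.81 min.

5.81 min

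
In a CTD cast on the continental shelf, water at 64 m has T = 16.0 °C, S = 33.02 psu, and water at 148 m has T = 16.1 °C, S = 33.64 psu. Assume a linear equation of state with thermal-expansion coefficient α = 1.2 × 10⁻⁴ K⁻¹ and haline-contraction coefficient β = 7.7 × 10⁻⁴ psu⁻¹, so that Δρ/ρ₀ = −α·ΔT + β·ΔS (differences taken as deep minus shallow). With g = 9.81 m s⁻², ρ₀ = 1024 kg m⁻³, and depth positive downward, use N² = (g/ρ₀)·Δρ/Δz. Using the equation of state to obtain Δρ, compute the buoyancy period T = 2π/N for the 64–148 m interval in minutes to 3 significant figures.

14.2 min

ΔT = +0.1 K, ΔS = +0.62 psu (deep − shallow).
Δρ/ρ₀ = −αΔT + βΔS = -1.20 × 10⁻⁵ + 4.774 × 10⁻⁴ = 4.654 × 10⁻⁴, so Δρ ≈ 0.4766 kg m⁻³.
N² = (g/ρ₀)·Δρ/Δz = g·(Δρ/ρ₀)/Δz = 9.81 × 4.654 × 10⁻⁴ / 84 = 5.4352 × 10⁻⁵ s⁻².
N = √(5.4352 × 10⁻⁵) = 7.3724 × 10⁻³ rad s⁻¹ → T = 2π/N = 852.26 s = 14.204 min ≈ 14.2 min.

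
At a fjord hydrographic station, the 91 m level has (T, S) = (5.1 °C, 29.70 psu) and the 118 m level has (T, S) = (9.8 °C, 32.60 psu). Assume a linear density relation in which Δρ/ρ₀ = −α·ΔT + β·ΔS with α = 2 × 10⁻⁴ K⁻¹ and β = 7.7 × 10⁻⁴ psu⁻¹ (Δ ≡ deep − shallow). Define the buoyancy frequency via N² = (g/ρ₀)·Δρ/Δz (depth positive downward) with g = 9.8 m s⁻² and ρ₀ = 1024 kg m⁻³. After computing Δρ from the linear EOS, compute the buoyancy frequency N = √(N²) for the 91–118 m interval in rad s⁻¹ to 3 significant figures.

0.0217 rad s⁻¹

ΔT = +4.7 K, ΔS = +2.90 psu (deep − shallow).
Δρ/ρ₀ = −αΔT + βΔS = -9.40 × 10⁻⁴ + 2.233 × 10⁻³ = 1.293 × 10⁻³, so Δρ ≈ 1.324 kg m⁻³.
N² = (g/ρ₀)·Δρ/Δz = g·(Δρ/ρ₀)/Δz = 9.8 × 1.293 × 10⁻³ / 27 = 4.6931 × 10⁻⁴ s⁻².
N = √(4.6931 × 10⁻⁴) = 0.021664 rad s⁻¹ ≈ 0.0217 rad s⁻¹.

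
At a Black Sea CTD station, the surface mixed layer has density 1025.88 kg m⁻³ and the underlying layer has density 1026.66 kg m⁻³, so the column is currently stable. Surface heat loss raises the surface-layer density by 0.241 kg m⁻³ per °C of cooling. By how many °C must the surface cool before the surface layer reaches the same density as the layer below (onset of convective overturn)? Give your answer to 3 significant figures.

Density deficit of the surface layer: 1026.66 − 1025.88 = 0.78 kg m⁻³.
Required change = 0.78 / 0.241 = 3.24 °C.

3.24 °C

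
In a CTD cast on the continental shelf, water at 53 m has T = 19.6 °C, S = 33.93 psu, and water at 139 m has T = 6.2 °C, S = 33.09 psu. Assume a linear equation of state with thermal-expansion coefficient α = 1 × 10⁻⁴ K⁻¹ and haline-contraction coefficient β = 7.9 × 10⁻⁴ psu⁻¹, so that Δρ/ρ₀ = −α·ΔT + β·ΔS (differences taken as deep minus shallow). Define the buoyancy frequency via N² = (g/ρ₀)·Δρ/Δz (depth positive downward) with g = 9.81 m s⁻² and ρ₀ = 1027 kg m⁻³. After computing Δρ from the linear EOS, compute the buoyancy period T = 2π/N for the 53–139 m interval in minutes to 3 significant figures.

ΔT = -13.4 K, ΔS = -0.84 psu (deep − shallow).
Δρ/ρ₀ = −αΔT + βΔS = 1.34 × 10⁻³ − 6.636 × 10⁻⁴ = 6.764 × 10⁻⁴, so Δρ ≈ 0.6947 kg m⁻³.
N² = (g/ρ₀)·Δρ/Δz = g·(Δρ/ρ₀)/Δz = 9.81 × 6.764 × 10⁻⁴ / 86 = 7.7157 × 10⁻⁵ s⁻².
N = √(7.7157 × 10⁻⁵) = 8.7839 × 10⁻³ rad s⁻¹ → T = 2π/N = 715.31 s = 11.922 min ≈ 11.9 min.

11.9 min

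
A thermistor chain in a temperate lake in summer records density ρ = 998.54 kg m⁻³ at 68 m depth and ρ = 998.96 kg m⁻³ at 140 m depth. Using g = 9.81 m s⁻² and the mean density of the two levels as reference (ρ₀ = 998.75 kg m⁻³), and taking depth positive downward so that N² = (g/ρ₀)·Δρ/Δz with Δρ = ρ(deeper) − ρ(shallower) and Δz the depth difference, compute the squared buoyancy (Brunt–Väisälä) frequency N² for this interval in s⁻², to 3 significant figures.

5.73 × 10⁻⁵ s⁻²

Δρ = 998.96 − 998.54 = 0.42 kg m⁻³ over Δz = 140 − 68 = 72 m.
N² = (9.81/998.75) × (0.42/72) = 5.7297 × 10⁻⁵ s⁻² ≈ 5.73 × 10⁻⁵ s⁻².
N² > 0, so the interval is statically stable.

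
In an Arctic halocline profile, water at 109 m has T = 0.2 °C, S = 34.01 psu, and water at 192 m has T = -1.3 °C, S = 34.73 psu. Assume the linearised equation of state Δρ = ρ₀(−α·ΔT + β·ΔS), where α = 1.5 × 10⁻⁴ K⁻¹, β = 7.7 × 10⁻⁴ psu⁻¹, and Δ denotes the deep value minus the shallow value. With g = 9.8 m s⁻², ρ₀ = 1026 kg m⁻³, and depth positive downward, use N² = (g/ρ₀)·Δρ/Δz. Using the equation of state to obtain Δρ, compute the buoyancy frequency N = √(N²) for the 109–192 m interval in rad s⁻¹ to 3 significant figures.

ΔT = -1.5 K, ΔS = +0.72 psu (deep − shallow).
Δρ/ρ₀ = −αΔT + βΔS = 2.25 × 10⁻⁴ + 5.544 × 10⁻⁴ = 7.794 × 10⁻⁴, so Δρ ≈ 0.7997 kg m⁻³.
N² = (g/ρ₀)·Δρ/Δz = g·(Δρ/ρ₀)/Δz = 9.8 × 7.794 × 10⁻⁴ / 83 = 9.2026 × 10⁻⁵ s⁻².
N = √(9.2026 × 10⁻⁵) = 9.5930 × 10⁻³ rad s⁻¹ ≈ 9.59 × 10⁻³ rad s⁻¹.

9.59 × 10⁻³ rad s⁻¹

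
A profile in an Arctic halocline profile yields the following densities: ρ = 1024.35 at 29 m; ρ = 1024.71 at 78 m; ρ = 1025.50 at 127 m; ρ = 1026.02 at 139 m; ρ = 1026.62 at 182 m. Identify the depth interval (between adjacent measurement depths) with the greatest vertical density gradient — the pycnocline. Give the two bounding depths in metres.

127–139 m

Compute the density gradient over each adjacent pair:
  29–78 m: Δρ/Δz = 0.36/49 = 7.3 × 10⁻³ kg m⁻⁴
  78–127 m: Δρ/Δz = 0.79/49 = 0.016 kg m⁻⁴
  127–139 m: Δρ/Δz = 0.52/12 = 0.043 kg m⁻⁴
  139–182 m: Δρ/Δz = 0.60/43 = 0.014 kg m⁻⁴
The largest gradient is in the 127–139 m interval — the pycnocline.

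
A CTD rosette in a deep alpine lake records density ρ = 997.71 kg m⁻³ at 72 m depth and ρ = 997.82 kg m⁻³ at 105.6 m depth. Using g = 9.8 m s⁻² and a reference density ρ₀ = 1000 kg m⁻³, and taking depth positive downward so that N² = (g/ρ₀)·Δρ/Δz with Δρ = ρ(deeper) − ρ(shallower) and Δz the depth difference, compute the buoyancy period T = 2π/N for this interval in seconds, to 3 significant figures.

Δρ = 997.82 − 997.71 = 0.11 kg m⁻³ over Δz = 105.6 − 72 = 33.6 m.
N² = (9.8/1000) × (0.11/33.6) = 3.2083 × 10⁻⁵ s⁻².
N = √(3.2083 × 10⁻⁵) = 5.6642 × 10⁻³ rad s⁻¹, so T = 2π/N = 1.1093 × 10³ s ≈ 1.11 × 10³ s.

1.11 × 10³ s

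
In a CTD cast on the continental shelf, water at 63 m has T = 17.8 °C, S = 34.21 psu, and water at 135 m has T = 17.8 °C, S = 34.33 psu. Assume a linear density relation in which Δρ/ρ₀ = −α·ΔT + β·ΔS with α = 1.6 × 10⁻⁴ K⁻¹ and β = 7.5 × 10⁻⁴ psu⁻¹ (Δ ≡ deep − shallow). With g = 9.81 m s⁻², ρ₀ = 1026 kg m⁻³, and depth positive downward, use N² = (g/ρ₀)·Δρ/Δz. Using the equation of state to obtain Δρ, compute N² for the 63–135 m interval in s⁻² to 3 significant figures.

1.23 × 10⁻⁵ s⁻²

ΔT = +0.0 K, ΔS = +0.12 psu (deep − shallow).
Δρ/ρ₀ = −αΔT + βΔS = 0 + 9.00 × 10⁻⁵ = 9.00 × 10⁻⁵, so Δρ ≈ 0.09234 kg m⁻³.
N² = (g/ρ₀)·Δρ/Δz = g·(Δρ/ρ₀)/Δz = 9.81 × 9.00 × 10⁻⁵ / 72 = 1.2262 × 10⁻⁵ s⁻² ≈ 1.23 × 10⁻⁵ s⁻².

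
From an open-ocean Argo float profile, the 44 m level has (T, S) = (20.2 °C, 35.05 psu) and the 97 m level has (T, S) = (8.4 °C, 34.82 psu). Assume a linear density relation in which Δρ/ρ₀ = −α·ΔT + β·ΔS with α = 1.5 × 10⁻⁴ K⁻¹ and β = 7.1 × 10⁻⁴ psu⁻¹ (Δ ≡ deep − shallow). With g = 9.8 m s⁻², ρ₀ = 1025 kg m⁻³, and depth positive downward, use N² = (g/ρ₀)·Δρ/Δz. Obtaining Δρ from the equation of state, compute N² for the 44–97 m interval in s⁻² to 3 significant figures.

ΔT = -11.8 K, ΔS = -0.23 psu (deep − shallow).
Δρ/ρ₀ = −αΔT + βΔS = 1.77 × 10⁻³ − 1.633 × 10⁻⁴ = 1.6067 × 10⁻³, so Δρ ≈ 1.647 kg m⁻³.
N² = (g/ρ₀)·Δρ/Δz = g·(Δρ/ρ₀)/Δz = 9.8 × 1.6067 × 10⁻³ / 53 = 2.9709 × 10⁻⁴ s⁻² ≈ 2.97 × 10⁻⁴ s⁻².

2.97 × 10⁻⁴ s⁻²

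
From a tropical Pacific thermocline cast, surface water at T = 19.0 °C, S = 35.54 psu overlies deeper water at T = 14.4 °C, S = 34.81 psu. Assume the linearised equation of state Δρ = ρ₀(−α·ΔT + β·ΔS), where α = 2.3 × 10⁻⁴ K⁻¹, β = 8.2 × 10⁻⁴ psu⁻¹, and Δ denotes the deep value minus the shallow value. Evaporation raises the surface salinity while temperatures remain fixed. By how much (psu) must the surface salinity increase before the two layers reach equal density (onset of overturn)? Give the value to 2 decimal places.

Neutral buoyancy requires −α(T_deep − T_surf) + β(S_deep − S_surf′) = 0.
S_surf′ = S_deep − (α/β)·ΔT = 34.81 − (2.3 × 10⁻⁴/8.2 × 10⁻⁴)·(-4.6) = 36.1002 psu.
Increase required: 36.1002 − 35.54 = 0.5602 psu.

0.56 psu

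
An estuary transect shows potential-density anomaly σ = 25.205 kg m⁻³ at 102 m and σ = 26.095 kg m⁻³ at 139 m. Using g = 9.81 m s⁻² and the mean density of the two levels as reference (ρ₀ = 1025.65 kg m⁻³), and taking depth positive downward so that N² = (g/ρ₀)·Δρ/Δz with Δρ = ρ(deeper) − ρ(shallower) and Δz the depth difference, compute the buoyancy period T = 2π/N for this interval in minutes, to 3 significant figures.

Δρ = 1026.095 − 1025.205 = 0.890 kg m⁻³ over Δz = 139 − 102 = 37 m.
N² = (9.81/1025.65) × (0.890/37) = 2.3007 × 10⁻⁴ s⁻².
N = √(2.3007 × 10⁻⁴) = 0.015168 rad s⁻¹, so T = 2π/N = 414.24 s = 6.9040 min ≈ 6.90 min.

6.90 min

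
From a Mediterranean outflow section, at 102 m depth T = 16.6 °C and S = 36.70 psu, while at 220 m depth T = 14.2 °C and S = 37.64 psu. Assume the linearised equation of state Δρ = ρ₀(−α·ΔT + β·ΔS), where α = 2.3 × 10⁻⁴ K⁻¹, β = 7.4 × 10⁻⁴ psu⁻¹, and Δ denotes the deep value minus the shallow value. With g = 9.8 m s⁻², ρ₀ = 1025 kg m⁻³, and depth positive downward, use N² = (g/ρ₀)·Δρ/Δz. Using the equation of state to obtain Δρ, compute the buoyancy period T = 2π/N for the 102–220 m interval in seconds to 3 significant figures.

ΔT = -2.4 K, ΔS = +0.94 psu (deep − shallow).
Δρ/ρ₀ = −αΔT + βΔS = 5.52 × 10⁻⁴ + 6.956 × 10⁻⁴ = 1.2476 × 10⁻³, so Δρ ≈ 1.279 kg m⁻³.
N² = (g/ρ₀)·Δρ/Δz = g·(Δρ/ρ₀)/Δz = 9.8 × 1.2476 × 10⁻³ / 118 = 1.0361 × 10⁻⁴ s⁻².
N = √(1.0361 × 10⁻⁴) = 0.010179 rad s⁻¹ → T = 2π/N = 617.27 s ≈ 617 s.

617 s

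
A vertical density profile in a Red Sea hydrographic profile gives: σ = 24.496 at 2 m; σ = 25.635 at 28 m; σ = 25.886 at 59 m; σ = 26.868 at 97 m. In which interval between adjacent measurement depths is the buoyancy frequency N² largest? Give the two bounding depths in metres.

Compute the density gradient over each adjacent pair:
  2–28 m: Δρ/Δz = 1.139/26 = 0.044 kg m⁻⁴
  28–59 m: Δρ/Δz = 0.251/31 = 8.1 × 10⁻³ kg m⁻⁴
  59–97 m: Δρ/Δz = 0.982/38 = 0.026 kg m⁻⁴
The largest gradient is in the 2–28 m interval — the pycnocline.

2–28 m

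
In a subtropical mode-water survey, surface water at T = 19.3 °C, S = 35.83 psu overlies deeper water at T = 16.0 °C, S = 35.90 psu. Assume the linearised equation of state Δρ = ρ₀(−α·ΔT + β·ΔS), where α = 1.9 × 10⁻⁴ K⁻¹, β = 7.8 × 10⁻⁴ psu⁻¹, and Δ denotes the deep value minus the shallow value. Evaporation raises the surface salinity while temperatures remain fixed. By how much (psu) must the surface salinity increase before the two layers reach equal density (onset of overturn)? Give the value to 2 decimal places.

Neutral buoyancy requires −α(T_deep − T_surf) + β(S_deep − S_surf′) = 0.
S_surf′ = S_deep − (α/β)·ΔT = 35.90 − (1.9 × 10⁻⁴/7.8 × 10⁻⁴)·(-3.3) = 36.7038 psu.
Increase required: 36.7038 − 35.83 = 0.8738 psu.

0.87 psu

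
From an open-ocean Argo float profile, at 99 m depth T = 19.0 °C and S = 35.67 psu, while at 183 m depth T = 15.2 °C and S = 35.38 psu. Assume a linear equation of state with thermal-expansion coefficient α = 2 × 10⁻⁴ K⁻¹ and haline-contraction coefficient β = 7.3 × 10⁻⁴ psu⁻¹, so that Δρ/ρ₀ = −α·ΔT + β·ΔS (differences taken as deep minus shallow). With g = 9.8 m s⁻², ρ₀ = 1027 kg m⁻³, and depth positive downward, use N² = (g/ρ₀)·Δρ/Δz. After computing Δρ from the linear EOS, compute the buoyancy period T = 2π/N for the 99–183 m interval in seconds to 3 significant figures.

ΔT = -3.8 K, ΔS = -0.29 psu (deep − shallow).
Δρ/ρ₀ = −αΔT + βΔS = 7.60 × 10⁻⁴ − 2.117 × 10⁻⁴ = 5.483 × 10⁻⁴, so Δρ ≈ 0.5631 kg m⁻³.
N² = (g/ρ₀)·Δρ/Δz = g·(Δρ/ρ₀)/Δz = 9.8 × 5.483 × 10⁻⁴ / 84 = 6.3968 × 10⁻⁵ s⁻².
N = √(6.3968 × 10⁻⁵) = 7.9980 × 10⁻³ rad s⁻¹ → T = 2π/N = 785.59 s ≈ 786 s.

786 s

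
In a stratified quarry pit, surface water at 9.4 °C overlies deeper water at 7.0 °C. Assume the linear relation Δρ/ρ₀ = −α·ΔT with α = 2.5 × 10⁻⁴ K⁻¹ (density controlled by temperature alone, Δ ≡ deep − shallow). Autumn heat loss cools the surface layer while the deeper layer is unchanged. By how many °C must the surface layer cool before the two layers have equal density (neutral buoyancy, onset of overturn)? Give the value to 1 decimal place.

2.4 °C

With temperature the only control, equal density requires T_surf′ = T_deep.
T_surf′ = 7.0 °C.
Cooling required: 9.4 − 7.0 = 2.4 °C.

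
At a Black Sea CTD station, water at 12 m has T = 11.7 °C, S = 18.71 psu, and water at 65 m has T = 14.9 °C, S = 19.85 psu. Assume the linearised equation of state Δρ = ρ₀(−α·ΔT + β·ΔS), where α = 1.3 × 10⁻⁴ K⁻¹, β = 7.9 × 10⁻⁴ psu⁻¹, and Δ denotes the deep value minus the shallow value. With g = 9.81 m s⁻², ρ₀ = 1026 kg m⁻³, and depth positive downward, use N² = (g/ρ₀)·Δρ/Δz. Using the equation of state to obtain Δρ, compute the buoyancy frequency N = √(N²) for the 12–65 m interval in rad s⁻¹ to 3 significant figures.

9.47 × 10⁻³ rad s⁻¹

ΔT = +3.2 K, ΔS = +1.14 psu (deep − shallow).
Δρ/ρ₀ = −αΔT + βΔS = -4.16 × 10⁻⁴ + 9.006 × 10⁻⁴ = 4.846 × 10⁻⁴, so Δρ ≈ 0.4972 kg m⁻³.
N² = (g/ρ₀)·Δρ/Δz = g·(Δρ/ρ₀)/Δz = 9.81 × 4.846 × 10⁻⁴ / 53 = 8.9697 × 10⁻⁵ s⁻².
N = √(8.9697 × 10⁻⁵) = 9.4709 × 10⁻³ rad s⁻¹ ≈ 9.47 × 10⁻³ rad s⁻¹.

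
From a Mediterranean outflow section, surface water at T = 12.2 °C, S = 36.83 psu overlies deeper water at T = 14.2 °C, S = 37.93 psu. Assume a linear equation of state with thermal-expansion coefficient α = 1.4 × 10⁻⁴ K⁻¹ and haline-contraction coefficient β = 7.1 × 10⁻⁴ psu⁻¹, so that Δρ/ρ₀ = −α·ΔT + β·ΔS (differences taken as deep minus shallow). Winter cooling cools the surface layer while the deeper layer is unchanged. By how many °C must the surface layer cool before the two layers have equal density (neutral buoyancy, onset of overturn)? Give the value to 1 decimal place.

3.6 °C

Neutral buoyancy requires Δρ = 0, i.e. −α(T_deep − T_surf′) + β(S_deep − S_surf) = 0.
T_surf′ = T_deep − (β/α)·ΔS = 14.2 − (7.1 × 10⁻⁴/1.4 × 10⁻⁴)·(+1.10) = 8.621 °C.
Cooling required: 12.2 − (8.621) = 3.579 °C.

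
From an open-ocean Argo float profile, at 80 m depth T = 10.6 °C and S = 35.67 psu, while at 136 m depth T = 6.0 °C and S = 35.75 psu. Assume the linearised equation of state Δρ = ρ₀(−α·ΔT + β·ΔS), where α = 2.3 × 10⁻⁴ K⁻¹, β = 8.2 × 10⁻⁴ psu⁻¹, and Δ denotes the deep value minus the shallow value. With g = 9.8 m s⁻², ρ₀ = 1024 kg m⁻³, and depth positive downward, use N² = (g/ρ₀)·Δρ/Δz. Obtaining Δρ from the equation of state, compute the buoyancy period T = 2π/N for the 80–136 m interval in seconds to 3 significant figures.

ΔT = -4.6 K, ΔS = +0.08 psu (deep − shallow).
Δρ/ρ₀ = −αΔT + βΔS = 1.058 × 10⁻³ + 6.56 × 10⁻⁵ = 1.1236 × 10⁻³, so Δρ ≈ 1.151 kg m⁻³.
N² = (g/ρ₀)·Δρ/Δz = g·(Δρ/ρ₀)/Δz = 9.8 × 1.1236 × 10⁻³ / 56 = 1.9663 × 10⁻⁴ s⁻².
N = √(1.9663 × 10⁻⁴) = 0.014022 rad s⁻¹ → T = 2π/N = 448.09 s ≈ 448 s.

448 s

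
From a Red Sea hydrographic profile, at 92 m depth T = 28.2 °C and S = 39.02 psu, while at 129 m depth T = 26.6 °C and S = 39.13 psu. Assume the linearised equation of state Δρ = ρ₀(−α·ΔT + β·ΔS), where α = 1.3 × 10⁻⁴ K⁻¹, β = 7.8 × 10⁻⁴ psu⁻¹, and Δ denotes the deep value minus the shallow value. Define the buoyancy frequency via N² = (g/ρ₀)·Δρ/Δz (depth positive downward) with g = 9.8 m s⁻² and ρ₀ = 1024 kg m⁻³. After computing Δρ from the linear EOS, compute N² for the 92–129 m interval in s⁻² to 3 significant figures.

7.78 × 10⁻⁵ s⁻²

ΔT = -1.6 K, ΔS = +0.11 psu (deep − shallow).
Δρ/ρ₀ = −αΔT + βΔS = 2.08 × 10⁻⁴ + 8.58 × 10⁻⁵ = 2.938 × 10⁻⁴, so Δρ ≈ 0.3009 kg m⁻³.
N² = (g/ρ₀)·Δρ/Δz = g·(Δρ/ρ₀)/Δz = 9.8 × 2.938 × 10⁻⁴ / 37 = 7.7817 × 10⁻⁵ s⁻² ≈ 7.78 × 10⁻⁵ s⁻².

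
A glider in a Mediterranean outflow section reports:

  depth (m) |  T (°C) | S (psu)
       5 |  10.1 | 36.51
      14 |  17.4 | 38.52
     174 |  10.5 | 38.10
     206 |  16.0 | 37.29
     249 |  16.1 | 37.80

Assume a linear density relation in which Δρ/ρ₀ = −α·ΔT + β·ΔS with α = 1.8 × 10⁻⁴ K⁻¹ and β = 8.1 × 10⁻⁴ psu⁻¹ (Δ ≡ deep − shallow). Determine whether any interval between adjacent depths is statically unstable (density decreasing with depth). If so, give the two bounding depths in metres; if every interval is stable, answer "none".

Evaluate Δρ/ρ₀ = −αΔT + βΔS across each adjacent pair:
  5–14 m: −αΔT+βΔS = −(1.8 × 10⁻⁴)(+7.3)+(8.1 × 10⁻⁴)(+2.01) = 3.1 × 10⁻⁴ → stable
  14–174 m: −αΔT+βΔS = −(1.8 × 10⁻⁴)(-6.9)+(8.1 × 10⁻⁴)(-0.42) = 9.0 × 10⁻⁴ → stable
  174–206 m: −αΔT+βΔS = −(1.8 × 10⁻⁴)(+5.5)+(8.1 × 10⁻⁴)(-0.81) = -1.6 × 10⁻³ → UNSTABLE
  206–249 m: −αΔT+βΔS = −(1.8 × 10⁻⁴)(+0.1)+(8.1 × 10⁻⁴)(+0.51) = 4.0 × 10⁻⁴ → stable
The 174–206 m interval has Δρ < 0: lighter water underlies denser water.

174–206 m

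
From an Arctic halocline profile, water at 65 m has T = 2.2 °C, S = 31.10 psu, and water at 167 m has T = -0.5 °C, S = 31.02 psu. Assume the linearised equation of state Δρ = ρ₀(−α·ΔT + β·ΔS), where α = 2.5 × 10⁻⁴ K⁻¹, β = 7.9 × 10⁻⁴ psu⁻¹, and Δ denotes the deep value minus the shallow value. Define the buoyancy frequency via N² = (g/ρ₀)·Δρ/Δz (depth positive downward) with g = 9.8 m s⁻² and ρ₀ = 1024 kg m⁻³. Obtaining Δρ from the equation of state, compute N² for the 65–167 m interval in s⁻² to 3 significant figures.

5.88 × 10⁻⁵ s⁻²

ΔT = -2.7 K, ΔS = -0.08 psu (deep − shallow).
Δρ/ρ₀ = −αΔT + βΔS = 6.75 × 10⁻⁴ − 6.32 × 10⁻⁵ = 6.118 × 10⁻⁴, so Δρ ≈ 0.6265 kg m⁻³.
N² = (g/ρ₀)·Δρ/Δz = g·(Δρ/ρ₀)/Δz = 9.8 × 6.118 × 10⁻⁴ / 102 = 5.8781 × 10⁻⁵ s⁻² ≈ 5.88 × 10⁻⁵ s⁻².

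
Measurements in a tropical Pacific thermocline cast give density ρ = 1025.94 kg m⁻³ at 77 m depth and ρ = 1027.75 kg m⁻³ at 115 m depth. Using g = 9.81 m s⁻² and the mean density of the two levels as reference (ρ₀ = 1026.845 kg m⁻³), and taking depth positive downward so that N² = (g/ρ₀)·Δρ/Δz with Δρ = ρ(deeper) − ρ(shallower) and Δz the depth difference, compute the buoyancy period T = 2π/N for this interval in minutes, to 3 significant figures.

4.91 min

Δρ = 1027.75 − 1025.94 = 1.81 kg m⁻³ over Δz = 115 − 77 = 38 m.
N² = (9.81/1026.845) × (1.81/38) = 4.5505 × 10⁻⁴ s⁻².
N = √(4.5505 × 10⁻⁴) = 0.021332 rad s⁻¹, so T = 2π/N = 294.54 s = 4.9090 min ≈ 4.91 min.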